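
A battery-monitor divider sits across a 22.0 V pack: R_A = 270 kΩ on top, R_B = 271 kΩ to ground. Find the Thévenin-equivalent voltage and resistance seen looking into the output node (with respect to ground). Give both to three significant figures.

V_th = 11.0 V, R_th = 135 kΩ

V_th is the open-circuit tap voltage: 22.0 × 271/(270 + 271) = 11.0 V.
With the supply zeroed, R_A and R_B appear in parallel from the tap: R_th = R_A‖R_B = (270 × 271)/541.0 = 135 kΩ.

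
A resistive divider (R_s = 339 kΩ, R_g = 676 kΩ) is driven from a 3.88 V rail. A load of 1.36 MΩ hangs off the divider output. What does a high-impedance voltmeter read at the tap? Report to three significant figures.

V_out ≈ 2.22 V

The load sits in parallel with R_g: R_g‖R_L = (676 × 1360) / (676 + 1360) = 451.6 kΩ.
V_out = 3.88 × 451.6 / (339 + 451.6) = 3.88 × 451.6/790.6 = 2.22 V.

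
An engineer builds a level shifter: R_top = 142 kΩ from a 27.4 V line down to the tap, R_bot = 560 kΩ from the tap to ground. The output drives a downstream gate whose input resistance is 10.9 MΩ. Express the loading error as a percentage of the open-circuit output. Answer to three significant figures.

The divider's output (Thévenin) resistance is R_top‖R_bot = 113.3 kΩ.
Fractional drop under load = R_th/(R_th + R_L) = 113.3 / (113.3 + 10900) = 0.01029.
So the output falls by 1.03 %.

1.03 %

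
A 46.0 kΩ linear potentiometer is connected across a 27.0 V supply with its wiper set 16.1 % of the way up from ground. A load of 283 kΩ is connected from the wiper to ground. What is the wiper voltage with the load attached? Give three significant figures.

The wiper splits the pot into (1−α)R = 38.59 kΩ above and αR = 7.406 kΩ below.
Lower section ‖ load = 7.217 kΩ.
V_wiper = 27.0 × 7.217/(38.59 + 7.217) = 4.25 V.

V ≈ 4.25 V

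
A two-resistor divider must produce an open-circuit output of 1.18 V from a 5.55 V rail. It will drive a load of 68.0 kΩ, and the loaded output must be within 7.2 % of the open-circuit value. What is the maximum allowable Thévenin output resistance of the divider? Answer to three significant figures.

R_th ≤ 5.28 kΩ

Loading drop = R_th/(R_th + R_L) ≤ 0.0720, so R_th ≤ R_L · ε/(1−ε) = 68.0 kΩ × 0.0720/0.9280 = 5.28 kΩ.
(Any R1, R2 with R2/(R1+R2) = 0.213 and R1‖R2 ≤ 5.28 kΩ will meet the spec.)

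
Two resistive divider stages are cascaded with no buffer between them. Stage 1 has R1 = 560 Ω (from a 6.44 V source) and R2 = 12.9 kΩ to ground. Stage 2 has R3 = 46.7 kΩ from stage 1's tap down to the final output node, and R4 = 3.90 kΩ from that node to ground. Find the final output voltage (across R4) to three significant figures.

V_out ≈ 0.471 V

Stage 2 presents R3+R4 = 50600 Ω as a load on stage 1's tap.
Stage 1's lower leg becomes R2‖(R3+R4) = 10280 Ω, so V_mid = 6.44 × 10280/10840 = 6.107 V.
Stage 2 is itself unloaded: V_out = V_mid × R4/(R3+R4) = 6.107 × 3900/50600 = 0.471 V.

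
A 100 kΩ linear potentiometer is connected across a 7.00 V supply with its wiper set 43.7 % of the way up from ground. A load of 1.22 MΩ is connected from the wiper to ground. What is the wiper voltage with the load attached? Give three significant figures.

The wiper splits the pot into (1−α)R = 56.30 kΩ above and αR = 43.70 kΩ below.
Lower section ‖ load = 42.19 kΩ.
V_wiper = 7.00 × 42.19/(56.30 + 42.19) = 3.00 V.

V ≈ 3.00 V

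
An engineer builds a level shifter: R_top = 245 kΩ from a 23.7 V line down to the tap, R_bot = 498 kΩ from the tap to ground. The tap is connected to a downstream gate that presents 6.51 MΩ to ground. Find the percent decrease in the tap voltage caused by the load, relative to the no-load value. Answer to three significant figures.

2.46 %

The divider's output (Thévenin) resistance is R_top‖R_bot = 164.2 kΩ.
Fractional drop under load = R_th/(R_th + R_L) = 164.2 / (164.2 + 6510) = 0.02460.
So the output falls by 2.46 %.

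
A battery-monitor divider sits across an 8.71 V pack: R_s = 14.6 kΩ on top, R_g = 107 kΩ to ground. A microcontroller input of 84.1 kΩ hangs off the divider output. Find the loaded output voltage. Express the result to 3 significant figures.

The load sits in parallel with R_g: R_g‖R_L = (107 × 84.1) / (107 + 84.1) = 47.09 kΩ.
V_out = 8.71 × 47.09 / (14.6 + 47.09) = 8.71 × 47.09/61.69 = 6.65 V.

V_out ≈ 6.65 V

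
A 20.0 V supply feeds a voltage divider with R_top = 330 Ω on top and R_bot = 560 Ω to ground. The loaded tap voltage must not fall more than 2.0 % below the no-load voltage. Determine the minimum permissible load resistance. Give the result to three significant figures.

R_L(min) ≈ 10.2 kΩ

Output resistance R_th = R_top‖R_bot = (330 × 560)/890.0 = 207.6 Ω.
The fractional drop is R_th/(R_th + R_L); requiring this ≤ 0.0200 gives R_L ≥ R_th(1/0.0200 − 1) = 207.6 × 49.00 = 10.2 kΩ.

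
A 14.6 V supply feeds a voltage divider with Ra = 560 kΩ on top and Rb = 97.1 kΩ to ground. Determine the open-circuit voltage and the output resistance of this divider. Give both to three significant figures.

V_th is the open-circuit tap voltage: 14.6 × 97.1/(560 + 97.1) = 2.16 V.
With the supply zeroed, Ra and Rb appear in parallel from the tap: R_th = Ra‖Rb = (560 × 97.1)/657.1 = 82.8 kΩ.

V_th = 2.16 V, R_th = 82.8 kΩ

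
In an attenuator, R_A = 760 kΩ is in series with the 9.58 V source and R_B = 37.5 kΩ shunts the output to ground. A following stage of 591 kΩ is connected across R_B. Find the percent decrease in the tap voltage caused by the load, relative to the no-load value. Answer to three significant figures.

5.70 %

The divider's output (Thévenin) resistance is R_A‖R_B = 35.74 kΩ.
Fractional drop under load = R_th/(R_th + R_L) = 35.74 / (35.74 + 591) = 0.05702.
So the output falls by 5.70 %.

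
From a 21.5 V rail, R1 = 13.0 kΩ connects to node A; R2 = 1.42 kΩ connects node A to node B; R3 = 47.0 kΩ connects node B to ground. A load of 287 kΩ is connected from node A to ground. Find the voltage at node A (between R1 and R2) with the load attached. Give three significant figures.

V ≈ 16.4 V

Below node A the series string R2+R3 = 48.42 kΩ sits in parallel with the 287 kΩ load: 41.43 kΩ.
V_A = 21.5 × 41.43/(13.0 + 41.43) = 16.4 V.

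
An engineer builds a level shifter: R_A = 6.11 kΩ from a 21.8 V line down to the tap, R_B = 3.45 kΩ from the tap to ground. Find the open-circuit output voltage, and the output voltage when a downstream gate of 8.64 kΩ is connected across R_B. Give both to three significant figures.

Unloaded: 7.87 V; loaded: 6.27 V

Open-circuit: V = 21.8 × 3.45/(6.11 + 3.45) = 7.87 V.
With the load, R_B becomes R_B‖R_L = 2.466 kΩ, so V = 21.8 × 2.466/8.576 = 6.27 V.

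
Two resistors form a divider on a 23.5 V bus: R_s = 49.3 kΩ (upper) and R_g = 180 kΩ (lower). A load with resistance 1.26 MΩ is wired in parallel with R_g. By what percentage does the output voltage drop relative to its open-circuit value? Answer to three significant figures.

The divider's output (Thévenin) resistance is R_s‖R_g = 38.70 kΩ.
Fractional drop under load = R_th/(R_th + R_L) = 38.70 / (38.70 + 1260) = 0.02980.
So the output falls by 2.98 %.

2.98 %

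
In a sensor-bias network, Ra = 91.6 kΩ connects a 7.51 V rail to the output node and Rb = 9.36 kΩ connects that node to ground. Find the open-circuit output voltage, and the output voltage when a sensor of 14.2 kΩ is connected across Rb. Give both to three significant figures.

Unloaded: 0.696 V; loaded: 0.436 V

Open-circuit: V = 7.51 × 9.36/(91.6 + 9.36) = 0.696 V.
With the load, Rb becomes Rb‖R_L = 5.641 kΩ, so V = 7.51 × 5.641/97.24 = 0.436 V.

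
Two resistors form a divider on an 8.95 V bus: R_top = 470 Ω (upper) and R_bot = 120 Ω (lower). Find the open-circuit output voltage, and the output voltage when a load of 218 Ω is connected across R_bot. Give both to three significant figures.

Open-circuit: V = 8.95 × 120/(470 + 120) = 1.82 V.
With the load, R_bot becomes R_bot‖R_L = 77.40 Ω, so V = 8.95 × 77.40/547.4 = 1.27 V.

Unloaded: 1.82 V; loaded: 1.27 V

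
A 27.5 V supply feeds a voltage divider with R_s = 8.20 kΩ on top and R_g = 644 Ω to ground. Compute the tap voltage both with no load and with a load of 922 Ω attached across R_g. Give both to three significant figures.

Unloaded: 2.00 V; loaded: 1.22 V

Open-circuit: V = 27.5 × 644/(8200 + 644) = 2.00 V.
With the load, R_g becomes R_g‖R_L = 379.2 Ω, so V = 27.5 × 379.2/8579 = 1.22 V.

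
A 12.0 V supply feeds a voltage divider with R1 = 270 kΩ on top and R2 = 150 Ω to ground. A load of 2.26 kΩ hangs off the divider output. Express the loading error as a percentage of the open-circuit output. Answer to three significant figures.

The divider's output (Thévenin) resistance is R1‖R2 = 149.9 Ω.
Fractional drop under load = R_th/(R_th + R_L) = 149.9 / (149.9 + 2260) = 0.06221.
So the output falls by 6.22 %.

6.22 %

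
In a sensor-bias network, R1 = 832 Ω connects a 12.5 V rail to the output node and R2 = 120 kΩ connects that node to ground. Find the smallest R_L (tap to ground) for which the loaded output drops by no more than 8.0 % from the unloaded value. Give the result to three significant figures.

R_L(min) ≈ 9.50 kΩ

Output resistance R_th = R1‖R2 = (832 × 120000)/120800 = 826.3 Ω.
The fractional drop is R_th/(R_th + R_L); requiring this ≤ 0.0800 gives R_L ≥ R_th(1/0.0800 − 1) = 826.3 × 11.50 = 9.50 kΩ.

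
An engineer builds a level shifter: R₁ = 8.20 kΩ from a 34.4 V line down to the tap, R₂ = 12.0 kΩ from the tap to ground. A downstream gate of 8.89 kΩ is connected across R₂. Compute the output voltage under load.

V_out ≈ 13.2 V

The load sits in parallel with R₂: R₂‖R_L = (12.0 × 8.89) / (12.0 + 8.89) = 5.107 kΩ.
V_out = 34.4 × 5.107 / (8.20 + 5.107) = 34.4 × 5.107/13.31 = 13.2 V.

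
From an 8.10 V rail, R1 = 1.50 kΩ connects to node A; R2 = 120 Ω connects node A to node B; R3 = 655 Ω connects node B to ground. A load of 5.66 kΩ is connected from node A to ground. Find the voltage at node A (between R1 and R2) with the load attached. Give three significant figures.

V ≈ 2.53 V

Below node A the series string R2+R3 = 775.0 Ω sits in parallel with the 5660 Ω load: 681.7 Ω.
V_A = 8.10 × 681.7/(1500 + 681.7) = 2.53 V.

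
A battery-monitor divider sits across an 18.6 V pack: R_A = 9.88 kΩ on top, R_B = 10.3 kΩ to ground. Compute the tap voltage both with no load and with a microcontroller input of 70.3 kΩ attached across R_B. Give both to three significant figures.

Unloaded: 9.49 V; loaded: 8.86 V

Open-circuit: V = 18.6 × 10.3/(9.88 + 10.3) = 9.49 V.
With the load, R_B becomes R_B‖R_L = 8.984 kΩ, so V = 18.6 × 8.984/18.86 = 8.86 V.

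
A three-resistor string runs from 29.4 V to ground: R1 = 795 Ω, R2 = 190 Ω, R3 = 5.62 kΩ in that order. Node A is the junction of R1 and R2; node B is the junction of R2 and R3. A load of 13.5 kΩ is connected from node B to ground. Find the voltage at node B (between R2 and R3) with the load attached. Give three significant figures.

At node B, R3 is in parallel with the load: R3‖R_L = 3968 Ω.
Below node A the resistance is R2 + (R3‖R_L) = 4158 Ω, so V_A = 29.4 × 4158/4953 = 24.68 V.
Then V_B = V_A × (R3‖R_L)/(R2 + R3‖R_L) = 24.68 × 3968/4158 = 23.6 V.

V ≈ 23.6 V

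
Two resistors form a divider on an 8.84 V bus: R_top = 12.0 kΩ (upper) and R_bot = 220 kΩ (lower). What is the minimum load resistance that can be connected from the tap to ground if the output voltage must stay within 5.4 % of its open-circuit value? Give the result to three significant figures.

R_L(min) ≈ 199 kΩ

Output resistance R_th = R_top‖R_bot = (12.0 × 220)/232.0 = 11.38 kΩ.
The fractional drop is R_th/(R_th + R_L); requiring this ≤ 0.0540 gives R_L ≥ R_th(1/0.0540 − 1) = 11.38 × 17.52 = 199 kΩ.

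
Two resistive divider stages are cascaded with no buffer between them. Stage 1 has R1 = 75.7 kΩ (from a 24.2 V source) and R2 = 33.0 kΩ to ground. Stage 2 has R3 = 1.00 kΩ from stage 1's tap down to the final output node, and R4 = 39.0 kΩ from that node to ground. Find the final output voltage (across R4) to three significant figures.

Stage 2 presents R3+R4 = 40.00 kΩ as a load on stage 1's tap.
Stage 1's lower leg becomes R2‖(R3+R4) = 18.08 kΩ, so V_mid = 24.2 × 18.08/93.78 = 4.666 V.
Stage 2 is itself unloaded: V_out = V_mid × R4/(R3+R4) = 4.666 × 39.0/40.00 = 4.55 V.

V_out ≈ 4.55 V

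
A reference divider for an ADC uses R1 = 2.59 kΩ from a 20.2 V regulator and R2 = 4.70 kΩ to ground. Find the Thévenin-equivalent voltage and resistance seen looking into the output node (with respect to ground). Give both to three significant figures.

V_th is the open-circuit tap voltage: 20.2 × 4.70/(2.59 + 4.70) = 13.0 V.
With the supply zeroed, R1 and R2 appear in parallel from the tap: R_th = R1‖R2 = (2.59 × 4.70)/7.290 = 1.67 kΩ.

V_th = 13.0 V, R_th = 1.67 kΩ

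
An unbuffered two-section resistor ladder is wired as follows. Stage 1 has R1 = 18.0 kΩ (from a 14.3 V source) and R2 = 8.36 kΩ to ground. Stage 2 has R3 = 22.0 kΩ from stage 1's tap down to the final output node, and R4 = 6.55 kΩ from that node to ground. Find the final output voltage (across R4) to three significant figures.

Stage 2 presents R3+R4 = 28.55 kΩ as a load on stage 1's tap.
Stage 1's lower leg becomes R2‖(R3+R4) = 6.466 kΩ, so V_mid = 14.3 × 6.466/24.47 = 3.779 V.
Stage 2 is itself unloaded: V_out = V_mid × R4/(R3+R4) = 3.779 × 6.55/28.55 = 0.867 V.

V_out ≈ 0.867 V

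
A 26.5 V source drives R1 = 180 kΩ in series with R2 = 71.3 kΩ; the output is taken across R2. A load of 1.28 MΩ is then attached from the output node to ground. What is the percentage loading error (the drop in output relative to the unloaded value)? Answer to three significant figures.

3.84 %

The divider's output (Thévenin) resistance is R1‖R2 = 51.07 kΩ.
Fractional drop under load = R_th/(R_th + R_L) = 51.07 / (51.07 + 1280) = 0.03837.
So the output falls by 3.84 %.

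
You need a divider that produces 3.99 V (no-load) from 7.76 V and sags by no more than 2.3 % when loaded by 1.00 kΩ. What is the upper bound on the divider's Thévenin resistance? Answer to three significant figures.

Loading drop = R_th/(R_th + R_L) ≤ 0.0230, so R_th ≤ R_L · ε/(1−ε) = 1.00 kΩ × 0.0230/0.9770 = 23.5 Ω.

R_th ≤ 23.5 Ω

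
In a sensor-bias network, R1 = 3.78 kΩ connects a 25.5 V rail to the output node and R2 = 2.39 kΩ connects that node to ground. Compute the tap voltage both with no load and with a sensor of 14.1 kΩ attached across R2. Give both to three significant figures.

Unloaded: 9.88 V; loaded: 8.95 V

Open-circuit: V = 25.5 × 2.39/(3.78 + 2.39) = 9.88 V.
With the load, R2 becomes R2‖R_L = 2.044 kΩ, so V = 25.5 × 2.044/5.824 = 8.95 V.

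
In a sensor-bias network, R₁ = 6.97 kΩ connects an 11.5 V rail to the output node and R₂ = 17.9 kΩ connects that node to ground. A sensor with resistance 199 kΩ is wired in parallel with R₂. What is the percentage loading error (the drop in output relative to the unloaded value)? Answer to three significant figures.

The divider's output (Thévenin) resistance is R₁‖R₂ = 5.017 kΩ.
Fractional drop under load = R_th/(R_th + R_L) = 5.017 / (5.017 + 199) = 0.02459.
So the output falls by 2.46 %.

2.46 %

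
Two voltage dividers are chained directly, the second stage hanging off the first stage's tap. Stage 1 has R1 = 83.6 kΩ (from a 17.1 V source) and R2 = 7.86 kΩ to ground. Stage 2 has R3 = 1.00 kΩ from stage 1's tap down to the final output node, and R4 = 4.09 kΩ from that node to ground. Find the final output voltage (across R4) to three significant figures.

Stage 2 presents R3+R4 = 5.090 kΩ as a load on stage 1's tap.
Stage 1's lower leg becomes R2‖(R3+R4) = 3.089 kΩ, so V_mid = 17.1 × 3.089/86.69 = 0.6094 V.
Stage 2 is itself unloaded: V_out = V_mid × R4/(R3+R4) = 0.6094 × 4.09/5.090 = 0.490 V.

V_out ≈ 0.490 V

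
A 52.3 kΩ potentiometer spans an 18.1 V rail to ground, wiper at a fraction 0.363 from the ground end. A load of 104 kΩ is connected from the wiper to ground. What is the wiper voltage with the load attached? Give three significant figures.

V ≈ 5.89 V

The wiper splits the pot into (1−α)R = 33.32 kΩ above and αR = 18.98 kΩ below.
Lower section ‖ load = 16.05 kΩ.
V_wiper = 18.1 × 16.05/(33.32 + 16.05) = 5.89 V.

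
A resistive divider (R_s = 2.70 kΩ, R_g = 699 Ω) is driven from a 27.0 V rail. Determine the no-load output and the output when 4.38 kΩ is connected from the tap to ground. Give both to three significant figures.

Open-circuit: V = 27.0 × 699/(2700 + 699) = 5.55 V.
With the load, R_g becomes R_g‖R_L = 602.8 Ω, so V = 27.0 × 602.8/3303 = 4.93 V.

Unloaded: 5.55 V; loaded: 4.93 V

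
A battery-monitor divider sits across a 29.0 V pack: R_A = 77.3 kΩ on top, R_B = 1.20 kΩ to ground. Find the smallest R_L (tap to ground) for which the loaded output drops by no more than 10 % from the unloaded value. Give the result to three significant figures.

Output resistance R_th = R_A‖R_B = (77.3 × 1.20)/78.50 = 1.182 kΩ.
The fractional drop is R_th/(R_th + R_L); requiring this ≤ 0.100 gives R_L ≥ R_th(1/0.100 − 1) = 1.182 × 9.000 = 10.6 kΩ.

R_L(min) ≈ 10.6 kΩ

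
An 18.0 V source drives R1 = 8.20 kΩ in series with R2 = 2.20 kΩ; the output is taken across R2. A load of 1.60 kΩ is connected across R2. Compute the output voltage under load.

V_out ≈ 1.83 V

The load sits in parallel with R2: R2‖R_L = (2.20 × 1.60) / (2.20 + 1.60) = 0.9263 kΩ.
V_out = 18.0 × 0.9263 / (8.20 + 0.9263) = 18.0 × 0.9263/9.126 = 1.83 V.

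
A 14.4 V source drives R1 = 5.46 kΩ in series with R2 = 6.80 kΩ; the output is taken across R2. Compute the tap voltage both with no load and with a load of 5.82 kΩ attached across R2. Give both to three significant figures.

Open-circuit: V = 14.4 × 6.80/(5.46 + 6.80) = 7.99 V.
With the load, R2 becomes R2‖R_L = 3.136 kΩ, so V = 14.4 × 3.136/8.596 = 5.25 V.

Unloaded: 7.99 V; loaded: 5.25 V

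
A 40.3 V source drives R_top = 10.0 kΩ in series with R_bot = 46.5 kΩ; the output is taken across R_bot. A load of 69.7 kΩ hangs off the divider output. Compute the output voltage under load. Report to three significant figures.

The load sits in parallel with R_bot: R_bot‖R_L = (46.5 × 69.7) / (46.5 + 69.7) = 27.89 kΩ.
V_out = 40.3 × 27.89 / (10.0 + 27.89) = 40.3 × 27.89/37.89 = 29.7 V.

V_out ≈ 29.7 V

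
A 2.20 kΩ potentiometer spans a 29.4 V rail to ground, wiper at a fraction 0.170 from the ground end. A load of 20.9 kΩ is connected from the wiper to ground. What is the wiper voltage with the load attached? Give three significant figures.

The wiper splits the pot into (1−α)R = 1826 Ω above and αR = 374.0 Ω below.
Lower section ‖ load = 367.4 Ω.
V_wiper = 29.4 × 367.4/(1826 + 367.4) = 4.92 V.

V ≈ 4.92 V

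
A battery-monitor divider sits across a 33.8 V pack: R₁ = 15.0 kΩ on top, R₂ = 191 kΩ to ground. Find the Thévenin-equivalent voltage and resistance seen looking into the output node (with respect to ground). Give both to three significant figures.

V_th = 31.3 V, R_th = 13.9 kΩ

V_th is the open-circuit tap voltage: 33.8 × 191/(15.0 + 191) = 31.3 V.
With the supply zeroed, R₁ and R₂ appear in parallel from the tap: R_th = R₁‖R₂ = (15.0 × 191)/206.0 = 13.9 kΩ.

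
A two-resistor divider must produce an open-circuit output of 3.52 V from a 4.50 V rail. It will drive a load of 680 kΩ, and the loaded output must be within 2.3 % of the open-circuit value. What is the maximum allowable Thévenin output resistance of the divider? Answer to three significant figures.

Loading drop = R_th/(R_th + R_L) ≤ 0.0230, so R_th ≤ R_L · ε/(1−ε) = 680 kΩ × 0.0230/0.9770 = 16.0 kΩ.
(Any R1, R2 with R2/(R1+R2) = 0.782 and R1‖R2 ≤ 16.0 kΩ will meet the spec.)

R_th ≤ 16.0 kΩ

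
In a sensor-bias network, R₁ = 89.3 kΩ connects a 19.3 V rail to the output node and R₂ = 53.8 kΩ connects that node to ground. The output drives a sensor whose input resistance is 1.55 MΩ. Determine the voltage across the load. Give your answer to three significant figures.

V_out ≈ 7.10 V

The load sits in parallel with R₂: R₂‖R_L = (53.8 × 1550) / (53.8 + 1550) = 52.00 kΩ.
V_out = 19.3 × 52.00 / (89.3 + 52.00) = 19.3 × 52.00/141.3 = 7.10 V.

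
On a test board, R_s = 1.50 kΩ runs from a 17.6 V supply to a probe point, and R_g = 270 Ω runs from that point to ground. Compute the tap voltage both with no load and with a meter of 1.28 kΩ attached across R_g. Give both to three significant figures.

Unloaded: 2.68 V; loaded: 2.28 V

Open-circuit: V = 17.6 × 270/(1500 + 270) = 2.68 V.
With the load, R_g becomes R_g‖R_L = 223.0 Ω, so V = 17.6 × 223.0/1723 = 2.28 V.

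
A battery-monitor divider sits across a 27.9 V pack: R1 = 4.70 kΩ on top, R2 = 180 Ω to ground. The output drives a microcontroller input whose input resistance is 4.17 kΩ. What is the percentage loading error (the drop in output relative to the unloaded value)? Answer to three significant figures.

The divider's output (Thévenin) resistance is R1‖R2 = 173.4 Ω.
Fractional drop under load = R_th/(R_th + R_L) = 173.4 / (173.4 + 4170) = 0.03991.
So the output falls by 3.99 %.

3.99 %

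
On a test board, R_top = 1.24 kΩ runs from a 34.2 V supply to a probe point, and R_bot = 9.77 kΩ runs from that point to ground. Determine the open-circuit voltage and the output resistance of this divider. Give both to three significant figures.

V_th is the open-circuit tap voltage: 34.2 × 9.77/(1.24 + 9.77) = 30.3 V.
With the supply zeroed, R_top and R_bot appear in parallel from the tap: R_th = R_top‖R_bot = (1.24 × 9.77)/11.01 = 1.10 kΩ.

V_th = 30.3 V, R_th = 1.10 kΩ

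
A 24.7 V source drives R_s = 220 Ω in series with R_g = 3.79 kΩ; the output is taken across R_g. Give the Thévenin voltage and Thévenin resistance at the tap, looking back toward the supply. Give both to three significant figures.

V_th is the open-circuit tap voltage: 24.7 × 3790/(220 + 3790) = 23.3 V.
With the supply zeroed, R_s and R_g appear in parallel from the tap: R_th = R_s‖R_g = (220 × 3790)/4010 = 208 Ω.

V_th = 23.3 V, R_th = 208 Ω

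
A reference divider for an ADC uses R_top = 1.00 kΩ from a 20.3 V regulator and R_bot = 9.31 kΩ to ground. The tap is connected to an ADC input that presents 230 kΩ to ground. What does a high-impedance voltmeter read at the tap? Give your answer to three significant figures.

V_out ≈ 18.3 V

The load sits in parallel with R_bot: R_bot‖R_L = (9.31 × 230) / (9.31 + 230) = 8.948 kΩ.
V_out = 20.3 × 8.948 / (1.00 + 8.948) = 20.3 × 8.948/9.948 = 18.3 V.
(Unloaded it would have been 18.3 V.)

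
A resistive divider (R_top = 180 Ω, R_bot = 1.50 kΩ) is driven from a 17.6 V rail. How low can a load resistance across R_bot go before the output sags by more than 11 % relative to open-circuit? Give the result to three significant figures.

Output resistance R_th = R_top‖R_bot = (180 × 1500)/1680 = 160.7 Ω.
The fractional drop is R_th/(R_th + R_L); requiring this ≤ 0.110 gives R_L ≥ R_th(1/0.110 − 1) = 160.7 × 8.091 = 1.30 kΩ.

R_L(min) ≈ 1.30 kΩ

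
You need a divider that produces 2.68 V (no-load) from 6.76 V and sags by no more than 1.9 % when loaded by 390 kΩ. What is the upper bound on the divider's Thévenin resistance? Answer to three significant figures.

Loading drop = R_th/(R_th + R_L) ≤ 0.0190, so R_th ≤ R_L · ε/(1−ε) = 390 kΩ × 0.0190/0.9810 = 7.55 kΩ.
(Any R1, R2 with R2/(R1+R2) = 0.396 and R1‖R2 ≤ 7.55 kΩ will meet the spec.)

R_th ≤ 7.55 kΩ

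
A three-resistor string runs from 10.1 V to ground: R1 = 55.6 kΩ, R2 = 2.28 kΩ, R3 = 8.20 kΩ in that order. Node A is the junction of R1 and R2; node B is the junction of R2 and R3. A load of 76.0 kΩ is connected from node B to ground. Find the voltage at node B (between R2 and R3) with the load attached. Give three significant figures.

At node B, R3 is in parallel with the load: R3‖R_L = 7.401 kΩ.
Below node A the resistance is R2 + (R3‖R_L) = 9.681 kΩ, so V_A = 10.1 × 9.681/65.28 = 1.498 V.
Then V_B = V_A × (R3‖R_L)/(R2 + R3‖R_L) = 1.498 × 7.401/9.681 = 1.15 V.

V ≈ 1.15 V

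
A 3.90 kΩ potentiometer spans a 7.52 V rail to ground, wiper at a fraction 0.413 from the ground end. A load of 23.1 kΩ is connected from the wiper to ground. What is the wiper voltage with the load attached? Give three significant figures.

V ≈ 2.98 V

The wiper splits the pot into (1−α)R = 2.289 kΩ above and αR = 1.611 kΩ below.
Lower section ‖ load = 1.506 kΩ.
V_wiper = 7.52 × 1.506/(2.289 + 1.506) = 2.98 V.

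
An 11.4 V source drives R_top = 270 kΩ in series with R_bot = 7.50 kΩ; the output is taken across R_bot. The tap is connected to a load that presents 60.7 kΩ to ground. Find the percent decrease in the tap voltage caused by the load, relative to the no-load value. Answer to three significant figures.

10.7 %

Unloaded V = 11.4 × 7.50/277.5 = 0.30811 V.
Loaded: R_bot‖R_L = 6.675 kΩ, giving V = 11.4 × 6.675/276.7 = 0.27504 V.
Drop = (0.30811 − 0.27504) / 0.30811 = 10.7 %.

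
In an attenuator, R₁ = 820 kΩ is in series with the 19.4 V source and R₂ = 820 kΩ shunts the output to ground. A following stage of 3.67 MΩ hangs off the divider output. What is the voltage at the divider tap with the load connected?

V_out ≈ 8.73 V

The load sits in parallel with R₂: R₂‖R_L = (820 × 3670) / (820 + 3670) = 670.2 kΩ.
V_out = 19.4 × 670.2 / (820 + 670.2) = 19.4 × 670.2/1490 = 8.73 V.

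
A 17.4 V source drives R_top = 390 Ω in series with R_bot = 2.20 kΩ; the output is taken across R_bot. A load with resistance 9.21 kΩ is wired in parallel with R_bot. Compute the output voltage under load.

The load sits in parallel with R_bot: R_bot‖R_L = (2200 × 9210) / (2200 + 9210) = 1776 Ω.
V_out = 17.4 × 1776 / (390 + 1776) = 17.4 × 1776/2166 = 14.3 V.

V_out ≈ 14.3 V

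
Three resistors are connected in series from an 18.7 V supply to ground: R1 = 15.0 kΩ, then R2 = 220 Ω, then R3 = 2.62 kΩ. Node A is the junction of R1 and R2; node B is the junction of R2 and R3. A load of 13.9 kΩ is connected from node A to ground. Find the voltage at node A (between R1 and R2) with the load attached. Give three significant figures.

V ≈ 2.54 V

Below node A the series string R2+R3 = 2840 Ω sits in parallel with the 13900 Ω load: 2358 Ω.
V_A = 18.7 × 2358/(15000 + 2358) = 2.54 V.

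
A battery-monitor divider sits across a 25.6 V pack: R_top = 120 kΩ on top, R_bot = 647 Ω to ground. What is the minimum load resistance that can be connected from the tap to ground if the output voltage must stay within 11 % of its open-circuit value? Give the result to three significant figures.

R_L(min) ≈ 5.21 kΩ

Output resistance R_th = R_top‖R_bot = (120000 × 647)/120600 = 643.5 Ω.
The fractional drop is R_th/(R_th + R_L); requiring this ≤ 0.110 gives R_L ≥ R_th(1/0.110 − 1) = 643.5 × 8.091 = 5.21 kΩ.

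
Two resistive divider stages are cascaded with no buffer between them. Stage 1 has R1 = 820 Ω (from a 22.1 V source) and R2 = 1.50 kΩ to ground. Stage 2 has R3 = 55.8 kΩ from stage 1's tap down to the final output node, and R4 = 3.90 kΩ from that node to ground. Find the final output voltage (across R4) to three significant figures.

V_out ≈ 0.925 V

Stage 2 presents R3+R4 = 59700 Ω as a load on stage 1's tap.
Stage 1's lower leg becomes R2‖(R3+R4) = 1463 Ω, so V_mid = 22.1 × 1463/2283 = 14.16 V.
Stage 2 is itself unloaded: V_out = V_mid × R4/(R3+R4) = 14.16 × 3900/59700 = 0.925 V.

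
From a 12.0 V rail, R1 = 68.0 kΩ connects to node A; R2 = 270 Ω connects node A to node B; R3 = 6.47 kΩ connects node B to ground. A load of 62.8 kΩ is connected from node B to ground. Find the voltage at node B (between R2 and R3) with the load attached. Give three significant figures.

At node B, R3 is in parallel with the load: R3‖R_L = 5866 Ω.
Below node A the resistance is R2 + (R3‖R_L) = 6136 Ω, so V_A = 12.0 × 6136/74140 = 0.9932 V.
Then V_B = V_A × (R3‖R_L)/(R2 + R3‖R_L) = 0.9932 × 5866/6136 = 0.949 V.

V ≈ 0.949 V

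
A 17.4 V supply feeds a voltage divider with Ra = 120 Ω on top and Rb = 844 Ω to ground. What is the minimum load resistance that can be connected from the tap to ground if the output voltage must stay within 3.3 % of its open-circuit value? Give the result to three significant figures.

R_L(min) ≈ 3.08 kΩ

Output resistance R_th = Ra‖Rb = (120 × 844)/964.0 = 105.1 Ω.
The fractional drop is R_th/(R_th + R_L); requiring this ≤ 0.0330 gives R_L ≥ R_th(1/0.0330 − 1) = 105.1 × 29.30 = 3.08 kΩ.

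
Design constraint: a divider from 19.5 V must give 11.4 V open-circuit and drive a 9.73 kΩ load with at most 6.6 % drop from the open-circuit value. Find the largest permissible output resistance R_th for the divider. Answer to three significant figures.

R_th ≤ 688 Ω

Loading drop = R_th/(R_th + R_L) ≤ 0.0660, so R_th ≤ R_L · ε/(1−ε) = 9.73 kΩ × 0.0660/0.9340 = 688 Ω.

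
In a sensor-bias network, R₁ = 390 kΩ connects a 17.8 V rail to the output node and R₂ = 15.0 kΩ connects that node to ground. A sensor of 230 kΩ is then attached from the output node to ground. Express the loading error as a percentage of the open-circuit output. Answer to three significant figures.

The divider's output (Thévenin) resistance is R₁‖R₂ = 14.44 kΩ.
Fractional drop under load = R_th/(R_th + R_L) = 14.44 / (14.44 + 230) = 0.05909.
So the output falls by 5.91 %.

5.91 %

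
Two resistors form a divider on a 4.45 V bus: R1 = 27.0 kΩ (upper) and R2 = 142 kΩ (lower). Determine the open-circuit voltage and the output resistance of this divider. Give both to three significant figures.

V_th is the open-circuit tap voltage: 4.45 × 142/(27.0 + 142) = 3.74 V.
With the supply zeroed, R1 and R2 appear in parallel from the tap: R_th = R1‖R2 = (27.0 × 142)/169.0 = 22.7 kΩ.

V_th = 3.74 V, R_th = 22.7 kΩ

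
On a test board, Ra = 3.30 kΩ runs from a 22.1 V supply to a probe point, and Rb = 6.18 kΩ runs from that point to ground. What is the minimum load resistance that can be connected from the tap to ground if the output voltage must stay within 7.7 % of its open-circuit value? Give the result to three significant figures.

R_L(min) ≈ 25.8 kΩ

Output resistance R_th = Ra‖Rb = (3.30 × 6.18)/9.480 = 2.151 kΩ.
The fractional drop is R_th/(R_th + R_L); requiring this ≤ 0.0770 gives R_L ≥ R_th(1/0.0770 − 1) = 2.151 × 11.99 = 25.8 kΩ.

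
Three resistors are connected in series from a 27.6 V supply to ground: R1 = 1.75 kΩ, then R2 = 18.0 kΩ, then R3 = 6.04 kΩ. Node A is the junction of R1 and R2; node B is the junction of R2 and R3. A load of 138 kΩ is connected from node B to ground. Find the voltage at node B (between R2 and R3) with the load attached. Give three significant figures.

V ≈ 6.25 V

At node B, R3 is in parallel with the load: R3‖R_L = 5.787 kΩ.
Below node A the resistance is R2 + (R3‖R_L) = 23.79 kΩ, so V_A = 27.6 × 23.79/25.54 = 25.71 V.
Then V_B = V_A × (R3‖R_L)/(R2 + R3‖R_L) = 25.71 × 5.787/23.79 = 6.25 V.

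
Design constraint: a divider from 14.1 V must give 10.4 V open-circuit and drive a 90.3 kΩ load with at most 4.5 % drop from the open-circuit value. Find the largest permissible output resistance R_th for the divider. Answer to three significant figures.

R_th ≤ 4.25 kΩ

Loading drop = R_th/(R_th + R_L) ≤ 0.0450, so R_th ≤ R_L · ε/(1−ε) = 90.3 kΩ × 0.0450/0.9550 = 4.25 kΩ.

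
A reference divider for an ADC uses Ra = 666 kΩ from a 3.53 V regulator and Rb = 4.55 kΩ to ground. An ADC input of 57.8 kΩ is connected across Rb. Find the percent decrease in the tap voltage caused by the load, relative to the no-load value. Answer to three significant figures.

The divider's output (Thévenin) resistance is Ra‖Rb = 4.519 kΩ.
Fractional drop under load = R_th/(R_th + R_L) = 4.519 / (4.519 + 57.8) = 0.07252.
So the output falls by 7.25 %.

7.25 %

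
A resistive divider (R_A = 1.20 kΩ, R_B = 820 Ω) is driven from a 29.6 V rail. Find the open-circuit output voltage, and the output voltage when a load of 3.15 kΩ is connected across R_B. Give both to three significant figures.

Unloaded: 12.0 V; loaded: 10.4 V

Open-circuit: V = 29.6 × 820/(1200 + 820) = 12.0 V.
With the load, R_B becomes R_B‖R_L = 650.6 Ω, so V = 29.6 × 650.6/1851 = 10.4 V.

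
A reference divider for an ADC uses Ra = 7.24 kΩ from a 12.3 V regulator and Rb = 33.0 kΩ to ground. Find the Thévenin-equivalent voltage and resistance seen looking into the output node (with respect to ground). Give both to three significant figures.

V_th = 10.1 V, R_th = 5.94 kΩ

V_th is the open-circuit tap voltage: 12.3 × 33.0/(7.24 + 33.0) = 10.1 V.
With the supply zeroed, Ra and Rb appear in parallel from the tap: R_th = Ra‖Rb = (7.24 × 33.0)/40.24 = 5.94 kΩ.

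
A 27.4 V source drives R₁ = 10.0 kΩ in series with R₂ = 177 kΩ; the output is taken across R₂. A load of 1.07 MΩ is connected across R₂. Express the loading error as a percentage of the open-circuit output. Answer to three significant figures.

The divider's output (Thévenin) resistance is R₁‖R₂ = 9.465 kΩ.
Fractional drop under load = R_th/(R_th + R_L) = 9.465 / (9.465 + 1070) = 0.008768.
So the output falls by 0.877 %.

0.877 %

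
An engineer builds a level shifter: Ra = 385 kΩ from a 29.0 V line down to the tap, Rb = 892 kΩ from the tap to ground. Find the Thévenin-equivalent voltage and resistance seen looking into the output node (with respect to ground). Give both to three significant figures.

V_th is the open-circuit tap voltage: 29.0 × 892/(385 + 892) = 20.3 V.
With the supply zeroed, Ra and Rb appear in parallel from the tap: R_th = Ra‖Rb = (385 × 892)/1277 = 269 kΩ.

V_th = 20.3 V, R_th = 269 kΩ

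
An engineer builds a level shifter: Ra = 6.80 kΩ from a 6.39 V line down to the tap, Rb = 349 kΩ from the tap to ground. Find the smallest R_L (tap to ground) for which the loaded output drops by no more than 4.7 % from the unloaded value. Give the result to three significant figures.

Output resistance R_th = Ra‖Rb = (6.80 × 349)/355.8 = 6.670 kΩ.
The fractional drop is R_th/(R_th + R_L); requiring this ≤ 0.0470 gives R_L ≥ R_th(1/0.0470 − 1) = 6.670 × 20.28 = 135 kΩ.

R_L(min) ≈ 135 kΩ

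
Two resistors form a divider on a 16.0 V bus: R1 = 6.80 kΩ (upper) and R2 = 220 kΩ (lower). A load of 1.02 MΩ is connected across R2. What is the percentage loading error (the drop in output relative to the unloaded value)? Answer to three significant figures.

The divider's output (Thévenin) resistance is R1‖R2 = 6.596 kΩ.
Fractional drop under load = R_th/(R_th + R_L) = 6.596 / (6.596 + 1020) = 0.006425.
So the output falls by 0.643 %.

0.643 %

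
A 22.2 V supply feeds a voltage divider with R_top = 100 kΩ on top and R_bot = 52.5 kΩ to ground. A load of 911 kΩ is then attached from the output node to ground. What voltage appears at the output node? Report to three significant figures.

V_out ≈ 7.36 V

The load sits in parallel with R_bot: R_bot‖R_L = (52.5 × 911) / (52.5 + 911) = 49.64 kΩ.
V_out = 22.2 × 49.64 / (100 + 49.64) = 22.2 × 49.64/149.6 = 7.36 V.
(Unloaded it would have been 7.64 V.)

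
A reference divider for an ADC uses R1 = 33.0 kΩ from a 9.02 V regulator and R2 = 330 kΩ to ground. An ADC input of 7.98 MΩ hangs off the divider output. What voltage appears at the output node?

The load sits in parallel with R2: R2‖R_L = (330 × 7980) / (330 + 7980) = 316.9 kΩ.
V_out = 9.02 × 316.9 / (33.0 + 316.9) = 9.02 × 316.9/349.9 = 8.17 V.

V_out ≈ 8.17 V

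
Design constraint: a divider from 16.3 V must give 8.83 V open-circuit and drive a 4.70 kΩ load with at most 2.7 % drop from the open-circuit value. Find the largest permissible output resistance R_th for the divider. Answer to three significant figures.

R_th ≤ 130 Ω

Loading drop = R_th/(R_th + R_L) ≤ 0.0270, so R_th ≤ R_L · ε/(1−ε) = 4.70 kΩ × 0.0270/0.9730 = 130 Ω.
(Any R1, R2 with R2/(R1+R2) = 0.542 and R1‖R2 ≤ 130 Ω will meet the spec.)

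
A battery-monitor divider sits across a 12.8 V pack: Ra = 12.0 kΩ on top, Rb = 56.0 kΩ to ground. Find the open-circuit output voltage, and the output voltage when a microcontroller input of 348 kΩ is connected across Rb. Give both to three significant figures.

Unloaded: 10.5 V; loaded: 10.3 V

Open-circuit: V = 12.8 × 56.0/(12.0 + 56.0) = 10.5 V.
With the load, Rb becomes Rb‖R_L = 48.24 kΩ, so V = 12.8 × 48.24/60.24 = 10.3 V.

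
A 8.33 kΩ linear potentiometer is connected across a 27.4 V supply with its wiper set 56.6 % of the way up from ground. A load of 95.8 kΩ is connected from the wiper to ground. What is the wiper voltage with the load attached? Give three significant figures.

V ≈ 15.2 V

The wiper splits the pot into (1−α)R = 3.615 kΩ above and αR = 4.715 kΩ below.
Lower section ‖ load = 4.494 kΩ.
V_wiper = 27.4 × 4.494/(3.615 + 4.494) = 15.2 V.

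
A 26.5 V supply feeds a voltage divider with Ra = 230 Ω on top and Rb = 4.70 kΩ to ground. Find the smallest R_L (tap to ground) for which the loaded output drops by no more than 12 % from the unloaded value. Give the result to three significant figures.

Output resistance R_th = Ra‖Rb = (230 × 4700)/4930 = 219.3 Ω.
The fractional drop is R_th/(R_th + R_L); requiring this ≤ 0.120 gives R_L ≥ R_th(1/0.120 − 1) = 219.3 × 7.333 = 1.61 kΩ.

R_L(min) ≈ 1.61 kΩ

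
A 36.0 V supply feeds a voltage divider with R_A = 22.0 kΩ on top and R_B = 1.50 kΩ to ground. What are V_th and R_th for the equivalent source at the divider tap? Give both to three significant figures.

V_th is the open-circuit tap voltage: 36.0 × 1.50/(22.0 + 1.50) = 2.30 V.
With the supply zeroed, R_A and R_B appear in parallel from the tap: R_th = R_A‖R_B = (22.0 × 1.50)/23.50 = 1.40 kΩ.

V_th = 2.30 V, R_th = 1.40 kΩ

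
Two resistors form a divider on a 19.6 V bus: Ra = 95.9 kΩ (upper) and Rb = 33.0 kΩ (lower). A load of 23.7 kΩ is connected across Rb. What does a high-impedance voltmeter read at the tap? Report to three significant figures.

V_out ≈ 2.46 V

The load sits in parallel with Rb: Rb‖R_L = (33.0 × 23.7) / (33.0 + 23.7) = 13.79 kΩ.
V_out = 19.6 × 13.79 / (95.9 + 13.79) = 19.6 × 13.79/109.7 = 2.46 V.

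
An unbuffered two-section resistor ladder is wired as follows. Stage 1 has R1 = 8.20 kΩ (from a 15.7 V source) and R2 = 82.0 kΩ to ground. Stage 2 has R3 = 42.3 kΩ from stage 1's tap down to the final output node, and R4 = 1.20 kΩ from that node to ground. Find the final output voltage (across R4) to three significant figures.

Stage 2 presents R3+R4 = 43.50 kΩ as a load on stage 1's tap.
Stage 1's lower leg becomes R2‖(R3+R4) = 28.42 kΩ, so V_mid = 15.7 × 28.42/36.62 = 12.18 V.
Stage 2 is itself unloaded: V_out = V_mid × R4/(R3+R4) = 12.18 × 1.20/43.50 = 0.336 V.

V_out ≈ 0.336 V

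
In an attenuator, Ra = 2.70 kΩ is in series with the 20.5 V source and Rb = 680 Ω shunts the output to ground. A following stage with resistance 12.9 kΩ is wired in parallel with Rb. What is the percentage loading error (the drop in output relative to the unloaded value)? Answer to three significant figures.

4.04 %

The divider's output (Thévenin) resistance is Ra‖Rb = 543.2 Ω.
Fractional drop under load = R_th/(R_th + R_L) = 543.2 / (543.2 + 12900) = 0.04041.
So the output falls by 4.04 %.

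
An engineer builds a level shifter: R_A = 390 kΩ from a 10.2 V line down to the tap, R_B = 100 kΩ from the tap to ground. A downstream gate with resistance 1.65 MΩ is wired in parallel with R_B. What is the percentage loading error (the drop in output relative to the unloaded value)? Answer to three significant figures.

4.60 %

The divider's output (Thévenin) resistance is R_A‖R_B = 79.59 kΩ.
Fractional drop under load = R_th/(R_th + R_L) = 79.59 / (79.59 + 1650) = 0.04602.
So the output falls by 4.60 %.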